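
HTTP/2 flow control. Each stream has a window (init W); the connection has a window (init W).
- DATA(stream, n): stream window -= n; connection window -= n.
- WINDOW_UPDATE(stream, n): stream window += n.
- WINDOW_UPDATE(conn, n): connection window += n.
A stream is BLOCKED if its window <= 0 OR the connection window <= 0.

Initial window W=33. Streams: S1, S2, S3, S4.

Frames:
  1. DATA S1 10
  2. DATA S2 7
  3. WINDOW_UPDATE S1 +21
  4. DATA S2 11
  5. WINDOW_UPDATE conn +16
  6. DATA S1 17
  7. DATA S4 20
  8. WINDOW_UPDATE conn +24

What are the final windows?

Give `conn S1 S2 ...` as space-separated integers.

Answer: 8 27 15 33 13

Derivation:
Op 1: conn=23 S1=23 S2=33 S3=33 S4=33 blocked=[]
Op 2: conn=16 S1=23 S2=26 S3=33 S4=33 blocked=[]
Op 3: conn=16 S1=44 S2=26 S3=33 S4=33 blocked=[]
Op 4: conn=5 S1=44 S2=15 S3=33 S4=33 blocked=[]
Op 5: conn=21 S1=44 S2=15 S3=33 S4=33 blocked=[]
Op 6: conn=4 S1=27 S2=15 S3=33 S4=33 blocked=[]
Op 7: conn=-16 S1=27 S2=15 S3=33 S4=13 blocked=[1, 2, 3, 4]
Op 8: conn=8 S1=27 S2=15 S3=33 S4=13 blocked=[]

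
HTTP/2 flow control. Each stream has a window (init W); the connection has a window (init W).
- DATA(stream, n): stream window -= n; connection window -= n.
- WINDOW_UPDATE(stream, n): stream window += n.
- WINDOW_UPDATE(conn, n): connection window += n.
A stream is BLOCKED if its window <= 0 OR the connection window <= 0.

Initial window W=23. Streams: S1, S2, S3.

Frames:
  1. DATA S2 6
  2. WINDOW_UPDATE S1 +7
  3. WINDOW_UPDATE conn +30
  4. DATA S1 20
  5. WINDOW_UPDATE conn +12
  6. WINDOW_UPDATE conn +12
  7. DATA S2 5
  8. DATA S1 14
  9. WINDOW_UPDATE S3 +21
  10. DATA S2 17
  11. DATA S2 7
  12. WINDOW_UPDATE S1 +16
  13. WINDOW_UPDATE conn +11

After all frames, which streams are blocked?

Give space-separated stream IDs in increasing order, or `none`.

Answer: S2

Derivation:
Op 1: conn=17 S1=23 S2=17 S3=23 blocked=[]
Op 2: conn=17 S1=30 S2=17 S3=23 blocked=[]
Op 3: conn=47 S1=30 S2=17 S3=23 blocked=[]
Op 4: conn=27 S1=10 S2=17 S3=23 blocked=[]
Op 5: conn=39 S1=10 S2=17 S3=23 blocked=[]
Op 6: conn=51 S1=10 S2=17 S3=23 blocked=[]
Op 7: conn=46 S1=10 S2=12 S3=23 blocked=[]
Op 8: conn=32 S1=-4 S2=12 S3=23 blocked=[1]
Op 9: conn=32 S1=-4 S2=12 S3=44 blocked=[1]
Op 10: conn=15 S1=-4 S2=-5 S3=44 blocked=[1, 2]
Op 11: conn=8 S1=-4 S2=-12 S3=44 blocked=[1, 2]
Op 12: conn=8 S1=12 S2=-12 S3=44 blocked=[2]
Op 13: conn=19 S1=12 S2=-12 S3=44 blocked=[2]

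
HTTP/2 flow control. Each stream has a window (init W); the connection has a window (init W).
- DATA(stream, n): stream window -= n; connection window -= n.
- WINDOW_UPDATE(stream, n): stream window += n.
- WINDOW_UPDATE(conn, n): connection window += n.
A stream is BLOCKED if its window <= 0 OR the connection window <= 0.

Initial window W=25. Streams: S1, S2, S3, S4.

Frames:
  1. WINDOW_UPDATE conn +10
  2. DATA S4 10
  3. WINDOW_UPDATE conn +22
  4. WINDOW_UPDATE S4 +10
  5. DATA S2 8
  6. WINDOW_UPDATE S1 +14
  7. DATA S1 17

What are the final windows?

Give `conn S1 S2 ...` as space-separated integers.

Op 1: conn=35 S1=25 S2=25 S3=25 S4=25 blocked=[]
Op 2: conn=25 S1=25 S2=25 S3=25 S4=15 blocked=[]
Op 3: conn=47 S1=25 S2=25 S3=25 S4=15 blocked=[]
Op 4: conn=47 S1=25 S2=25 S3=25 S4=25 blocked=[]
Op 5: conn=39 S1=25 S2=17 S3=25 S4=25 blocked=[]
Op 6: conn=39 S1=39 S2=17 S3=25 S4=25 blocked=[]
Op 7: conn=22 S1=22 S2=17 S3=25 S4=25 blocked=[]

Answer: 22 22 17 25 25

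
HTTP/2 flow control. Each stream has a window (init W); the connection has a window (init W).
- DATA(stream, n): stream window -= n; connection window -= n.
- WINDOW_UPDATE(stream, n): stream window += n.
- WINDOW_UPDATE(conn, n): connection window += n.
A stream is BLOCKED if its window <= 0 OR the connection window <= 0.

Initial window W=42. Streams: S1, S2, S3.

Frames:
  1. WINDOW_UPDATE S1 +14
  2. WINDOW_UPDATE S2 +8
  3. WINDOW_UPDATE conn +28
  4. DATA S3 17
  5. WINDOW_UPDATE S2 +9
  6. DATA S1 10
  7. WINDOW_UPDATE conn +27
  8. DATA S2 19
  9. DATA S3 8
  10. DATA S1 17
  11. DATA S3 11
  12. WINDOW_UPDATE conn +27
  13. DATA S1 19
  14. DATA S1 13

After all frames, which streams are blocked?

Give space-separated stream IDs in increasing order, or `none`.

Answer: S1

Derivation:
Op 1: conn=42 S1=56 S2=42 S3=42 blocked=[]
Op 2: conn=42 S1=56 S2=50 S3=42 blocked=[]
Op 3: conn=70 S1=56 S2=50 S3=42 blocked=[]
Op 4: conn=53 S1=56 S2=50 S3=25 blocked=[]
Op 5: conn=53 S1=56 S2=59 S3=25 blocked=[]
Op 6: conn=43 S1=46 S2=59 S3=25 blocked=[]
Op 7: conn=70 S1=46 S2=59 S3=25 blocked=[]
Op 8: conn=51 S1=46 S2=40 S3=25 blocked=[]
Op 9: conn=43 S1=46 S2=40 S3=17 blocked=[]
Op 10: conn=26 S1=29 S2=40 S3=17 blocked=[]
Op 11: conn=15 S1=29 S2=40 S3=6 blocked=[]
Op 12: conn=42 S1=29 S2=40 S3=6 blocked=[]
Op 13: conn=23 S1=10 S2=40 S3=6 blocked=[]
Op 14: conn=10 S1=-3 S2=40 S3=6 blocked=[1]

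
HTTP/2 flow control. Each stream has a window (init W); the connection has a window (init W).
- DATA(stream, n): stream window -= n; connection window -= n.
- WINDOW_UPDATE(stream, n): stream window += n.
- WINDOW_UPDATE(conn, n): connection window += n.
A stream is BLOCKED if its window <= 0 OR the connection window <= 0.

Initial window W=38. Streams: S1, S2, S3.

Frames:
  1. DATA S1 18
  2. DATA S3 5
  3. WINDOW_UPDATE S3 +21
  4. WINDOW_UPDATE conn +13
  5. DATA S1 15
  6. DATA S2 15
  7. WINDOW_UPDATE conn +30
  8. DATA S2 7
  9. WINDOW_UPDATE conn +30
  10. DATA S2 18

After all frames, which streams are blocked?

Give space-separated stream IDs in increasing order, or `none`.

Answer: S2

Derivation:
Op 1: conn=20 S1=20 S2=38 S3=38 blocked=[]
Op 2: conn=15 S1=20 S2=38 S3=33 blocked=[]
Op 3: conn=15 S1=20 S2=38 S3=54 blocked=[]
Op 4: conn=28 S1=20 S2=38 S3=54 blocked=[]
Op 5: conn=13 S1=5 S2=38 S3=54 blocked=[]
Op 6: conn=-2 S1=5 S2=23 S3=54 blocked=[1, 2, 3]
Op 7: conn=28 S1=5 S2=23 S3=54 blocked=[]
Op 8: conn=21 S1=5 S2=16 S3=54 blocked=[]
Op 9: conn=51 S1=5 S2=16 S3=54 blocked=[]
Op 10: conn=33 S1=5 S2=-2 S3=54 blocked=[2]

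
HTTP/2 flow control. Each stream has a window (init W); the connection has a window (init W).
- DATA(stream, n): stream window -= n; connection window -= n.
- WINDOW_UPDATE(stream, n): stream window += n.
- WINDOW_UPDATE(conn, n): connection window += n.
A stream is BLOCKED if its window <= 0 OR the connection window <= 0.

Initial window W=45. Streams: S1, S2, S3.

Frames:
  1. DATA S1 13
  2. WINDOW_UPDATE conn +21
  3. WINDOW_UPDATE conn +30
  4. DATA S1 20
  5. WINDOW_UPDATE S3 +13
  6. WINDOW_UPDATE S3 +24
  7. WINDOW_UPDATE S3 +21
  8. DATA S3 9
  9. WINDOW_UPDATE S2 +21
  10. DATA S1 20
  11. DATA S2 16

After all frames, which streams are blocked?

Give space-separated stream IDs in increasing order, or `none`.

Answer: S1

Derivation:
Op 1: conn=32 S1=32 S2=45 S3=45 blocked=[]
Op 2: conn=53 S1=32 S2=45 S3=45 blocked=[]
Op 3: conn=83 S1=32 S2=45 S3=45 blocked=[]
Op 4: conn=63 S1=12 S2=45 S3=45 blocked=[]
Op 5: conn=63 S1=12 S2=45 S3=58 blocked=[]
Op 6: conn=63 S1=12 S2=45 S3=82 blocked=[]
Op 7: conn=63 S1=12 S2=45 S3=103 blocked=[]
Op 8: conn=54 S1=12 S2=45 S3=94 blocked=[]
Op 9: conn=54 S1=12 S2=66 S3=94 blocked=[]
Op 10: conn=34 S1=-8 S2=66 S3=94 blocked=[1]
Op 11: conn=18 S1=-8 S2=50 S3=94 blocked=[1]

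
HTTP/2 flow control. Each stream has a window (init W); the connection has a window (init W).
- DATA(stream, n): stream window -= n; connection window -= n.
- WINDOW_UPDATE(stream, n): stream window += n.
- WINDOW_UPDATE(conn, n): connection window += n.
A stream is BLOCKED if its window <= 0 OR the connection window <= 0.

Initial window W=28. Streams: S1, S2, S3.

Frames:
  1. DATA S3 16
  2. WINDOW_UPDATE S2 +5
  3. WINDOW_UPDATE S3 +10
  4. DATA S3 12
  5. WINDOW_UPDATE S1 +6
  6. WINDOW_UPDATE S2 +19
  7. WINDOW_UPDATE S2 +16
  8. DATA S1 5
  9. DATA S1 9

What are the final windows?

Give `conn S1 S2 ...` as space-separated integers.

Op 1: conn=12 S1=28 S2=28 S3=12 blocked=[]
Op 2: conn=12 S1=28 S2=33 S3=12 blocked=[]
Op 3: conn=12 S1=28 S2=33 S3=22 blocked=[]
Op 4: conn=0 S1=28 S2=33 S3=10 blocked=[1, 2, 3]
Op 5: conn=0 S1=34 S2=33 S3=10 blocked=[1, 2, 3]
Op 6: conn=0 S1=34 S2=52 S3=10 blocked=[1, 2, 3]
Op 7: conn=0 S1=34 S2=68 S3=10 blocked=[1, 2, 3]
Op 8: conn=-5 S1=29 S2=68 S3=10 blocked=[1, 2, 3]
Op 9: conn=-14 S1=20 S2=68 S3=10 blocked=[1, 2, 3]

Answer: -14 20 68 10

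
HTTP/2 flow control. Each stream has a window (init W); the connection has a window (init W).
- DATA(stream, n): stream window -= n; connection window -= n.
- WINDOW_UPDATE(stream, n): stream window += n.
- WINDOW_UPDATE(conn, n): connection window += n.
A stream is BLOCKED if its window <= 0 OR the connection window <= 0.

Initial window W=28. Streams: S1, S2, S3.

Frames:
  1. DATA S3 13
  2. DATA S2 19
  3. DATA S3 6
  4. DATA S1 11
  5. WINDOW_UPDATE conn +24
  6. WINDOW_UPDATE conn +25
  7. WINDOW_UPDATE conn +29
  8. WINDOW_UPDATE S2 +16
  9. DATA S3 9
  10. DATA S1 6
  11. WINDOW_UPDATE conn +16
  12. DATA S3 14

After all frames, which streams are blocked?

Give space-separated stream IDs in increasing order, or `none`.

Op 1: conn=15 S1=28 S2=28 S3=15 blocked=[]
Op 2: conn=-4 S1=28 S2=9 S3=15 blocked=[1, 2, 3]
Op 3: conn=-10 S1=28 S2=9 S3=9 blocked=[1, 2, 3]
Op 4: conn=-21 S1=17 S2=9 S3=9 blocked=[1, 2, 3]
Op 5: conn=3 S1=17 S2=9 S3=9 blocked=[]
Op 6: conn=28 S1=17 S2=9 S3=9 blocked=[]
Op 7: conn=57 S1=17 S2=9 S3=9 blocked=[]
Op 8: conn=57 S1=17 S2=25 S3=9 blocked=[]
Op 9: conn=48 S1=17 S2=25 S3=0 blocked=[3]
Op 10: conn=42 S1=11 S2=25 S3=0 blocked=[3]
Op 11: conn=58 S1=11 S2=25 S3=0 blocked=[3]
Op 12: conn=44 S1=11 S2=25 S3=-14 blocked=[3]

Answer: S3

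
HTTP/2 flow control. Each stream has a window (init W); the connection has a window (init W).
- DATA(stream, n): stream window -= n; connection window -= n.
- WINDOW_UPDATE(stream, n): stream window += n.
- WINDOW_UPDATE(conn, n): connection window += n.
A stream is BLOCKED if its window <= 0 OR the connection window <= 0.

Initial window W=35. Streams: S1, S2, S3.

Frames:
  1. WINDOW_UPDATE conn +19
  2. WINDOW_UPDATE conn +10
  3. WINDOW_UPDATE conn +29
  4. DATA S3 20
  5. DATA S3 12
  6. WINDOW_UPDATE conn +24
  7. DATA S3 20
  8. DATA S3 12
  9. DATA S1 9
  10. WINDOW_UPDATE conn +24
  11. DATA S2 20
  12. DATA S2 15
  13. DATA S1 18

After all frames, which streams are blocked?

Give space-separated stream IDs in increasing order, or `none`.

Op 1: conn=54 S1=35 S2=35 S3=35 blocked=[]
Op 2: conn=64 S1=35 S2=35 S3=35 blocked=[]
Op 3: conn=93 S1=35 S2=35 S3=35 blocked=[]
Op 4: conn=73 S1=35 S2=35 S3=15 blocked=[]
Op 5: conn=61 S1=35 S2=35 S3=3 blocked=[]
Op 6: conn=85 S1=35 S2=35 S3=3 blocked=[]
Op 7: conn=65 S1=35 S2=35 S3=-17 blocked=[3]
Op 8: conn=53 S1=35 S2=35 S3=-29 blocked=[3]
Op 9: conn=44 S1=26 S2=35 S3=-29 blocked=[3]
Op 10: conn=68 S1=26 S2=35 S3=-29 blocked=[3]
Op 11: conn=48 S1=26 S2=15 S3=-29 blocked=[3]
Op 12: conn=33 S1=26 S2=0 S3=-29 blocked=[2, 3]
Op 13: conn=15 S1=8 S2=0 S3=-29 blocked=[2, 3]

Answer: S2 S3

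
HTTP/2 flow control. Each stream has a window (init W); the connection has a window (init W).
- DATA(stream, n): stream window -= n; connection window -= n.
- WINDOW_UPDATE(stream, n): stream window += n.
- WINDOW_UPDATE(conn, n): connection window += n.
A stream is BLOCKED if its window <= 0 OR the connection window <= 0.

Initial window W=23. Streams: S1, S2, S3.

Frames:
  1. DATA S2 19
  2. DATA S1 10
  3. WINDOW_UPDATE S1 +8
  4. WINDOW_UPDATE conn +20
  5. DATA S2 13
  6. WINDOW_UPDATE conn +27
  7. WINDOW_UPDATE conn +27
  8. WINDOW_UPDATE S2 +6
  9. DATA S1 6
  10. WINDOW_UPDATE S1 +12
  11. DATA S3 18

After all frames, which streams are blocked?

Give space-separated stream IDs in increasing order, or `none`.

Answer: S2

Derivation:
Op 1: conn=4 S1=23 S2=4 S3=23 blocked=[]
Op 2: conn=-6 S1=13 S2=4 S3=23 blocked=[1, 2, 3]
Op 3: conn=-6 S1=21 S2=4 S3=23 blocked=[1, 2, 3]
Op 4: conn=14 S1=21 S2=4 S3=23 blocked=[]
Op 5: conn=1 S1=21 S2=-9 S3=23 blocked=[2]
Op 6: conn=28 S1=21 S2=-9 S3=23 blocked=[2]
Op 7: conn=55 S1=21 S2=-9 S3=23 blocked=[2]
Op 8: conn=55 S1=21 S2=-3 S3=23 blocked=[2]
Op 9: conn=49 S1=15 S2=-3 S3=23 blocked=[2]
Op 10: conn=49 S1=27 S2=-3 S3=23 blocked=[2]
Op 11: conn=31 S1=27 S2=-3 S3=5 blocked=[2]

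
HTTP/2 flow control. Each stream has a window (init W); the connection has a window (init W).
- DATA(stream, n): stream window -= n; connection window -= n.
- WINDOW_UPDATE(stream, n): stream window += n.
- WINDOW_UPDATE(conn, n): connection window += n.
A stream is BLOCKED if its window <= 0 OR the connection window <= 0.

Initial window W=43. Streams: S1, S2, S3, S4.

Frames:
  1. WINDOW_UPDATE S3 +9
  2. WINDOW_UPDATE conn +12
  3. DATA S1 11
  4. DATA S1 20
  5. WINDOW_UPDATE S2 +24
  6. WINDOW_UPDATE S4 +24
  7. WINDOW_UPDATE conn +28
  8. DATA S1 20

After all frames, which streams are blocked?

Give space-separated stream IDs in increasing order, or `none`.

Op 1: conn=43 S1=43 S2=43 S3=52 S4=43 blocked=[]
Op 2: conn=55 S1=43 S2=43 S3=52 S4=43 blocked=[]
Op 3: conn=44 S1=32 S2=43 S3=52 S4=43 blocked=[]
Op 4: conn=24 S1=12 S2=43 S3=52 S4=43 blocked=[]
Op 5: conn=24 S1=12 S2=67 S3=52 S4=43 blocked=[]
Op 6: conn=24 S1=12 S2=67 S3=52 S4=67 blocked=[]
Op 7: conn=52 S1=12 S2=67 S3=52 S4=67 blocked=[]
Op 8: conn=32 S1=-8 S2=67 S3=52 S4=67 blocked=[1]

Answer: S1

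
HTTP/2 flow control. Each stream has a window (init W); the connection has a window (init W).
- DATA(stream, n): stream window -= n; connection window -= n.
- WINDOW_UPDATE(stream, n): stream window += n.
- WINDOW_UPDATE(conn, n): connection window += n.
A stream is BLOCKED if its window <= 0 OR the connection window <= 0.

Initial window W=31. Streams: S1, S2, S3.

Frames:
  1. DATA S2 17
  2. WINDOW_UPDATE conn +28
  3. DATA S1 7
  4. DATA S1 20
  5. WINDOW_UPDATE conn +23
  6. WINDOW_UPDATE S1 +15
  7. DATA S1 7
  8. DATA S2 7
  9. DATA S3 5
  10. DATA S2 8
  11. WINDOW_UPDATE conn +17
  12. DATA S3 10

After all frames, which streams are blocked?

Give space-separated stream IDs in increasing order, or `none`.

Op 1: conn=14 S1=31 S2=14 S3=31 blocked=[]
Op 2: conn=42 S1=31 S2=14 S3=31 blocked=[]
Op 3: conn=35 S1=24 S2=14 S3=31 blocked=[]
Op 4: conn=15 S1=4 S2=14 S3=31 blocked=[]
Op 5: conn=38 S1=4 S2=14 S3=31 blocked=[]
Op 6: conn=38 S1=19 S2=14 S3=31 blocked=[]
Op 7: conn=31 S1=12 S2=14 S3=31 blocked=[]
Op 8: conn=24 S1=12 S2=7 S3=31 blocked=[]
Op 9: conn=19 S1=12 S2=7 S3=26 blocked=[]
Op 10: conn=11 S1=12 S2=-1 S3=26 blocked=[2]
Op 11: conn=28 S1=12 S2=-1 S3=26 blocked=[2]
Op 12: conn=18 S1=12 S2=-1 S3=16 blocked=[2]

Answer: S2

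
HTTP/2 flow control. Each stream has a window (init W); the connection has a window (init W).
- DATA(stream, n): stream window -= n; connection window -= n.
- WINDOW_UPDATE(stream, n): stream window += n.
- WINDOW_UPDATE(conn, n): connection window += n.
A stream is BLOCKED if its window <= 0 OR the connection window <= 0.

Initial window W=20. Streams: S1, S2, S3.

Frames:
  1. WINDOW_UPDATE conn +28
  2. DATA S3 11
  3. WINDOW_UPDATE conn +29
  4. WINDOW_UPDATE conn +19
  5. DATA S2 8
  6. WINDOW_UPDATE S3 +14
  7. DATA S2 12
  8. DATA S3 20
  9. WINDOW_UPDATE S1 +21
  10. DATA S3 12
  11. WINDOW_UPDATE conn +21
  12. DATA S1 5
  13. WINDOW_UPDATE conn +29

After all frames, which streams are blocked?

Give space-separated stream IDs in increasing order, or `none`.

Answer: S2 S3

Derivation:
Op 1: conn=48 S1=20 S2=20 S3=20 blocked=[]
Op 2: conn=37 S1=20 S2=20 S3=9 blocked=[]
Op 3: conn=66 S1=20 S2=20 S3=9 blocked=[]
Op 4: conn=85 S1=20 S2=20 S3=9 blocked=[]
Op 5: conn=77 S1=20 S2=12 S3=9 blocked=[]
Op 6: conn=77 S1=20 S2=12 S3=23 blocked=[]
Op 7: conn=65 S1=20 S2=0 S3=23 blocked=[2]
Op 8: conn=45 S1=20 S2=0 S3=3 blocked=[2]
Op 9: conn=45 S1=41 S2=0 S3=3 blocked=[2]
Op 10: conn=33 S1=41 S2=0 S3=-9 blocked=[2, 3]
Op 11: conn=54 S1=41 S2=0 S3=-9 blocked=[2, 3]
Op 12: conn=49 S1=36 S2=0 S3=-9 blocked=[2, 3]
Op 13: conn=78 S1=36 S2=0 S3=-9 blocked=[2, 3]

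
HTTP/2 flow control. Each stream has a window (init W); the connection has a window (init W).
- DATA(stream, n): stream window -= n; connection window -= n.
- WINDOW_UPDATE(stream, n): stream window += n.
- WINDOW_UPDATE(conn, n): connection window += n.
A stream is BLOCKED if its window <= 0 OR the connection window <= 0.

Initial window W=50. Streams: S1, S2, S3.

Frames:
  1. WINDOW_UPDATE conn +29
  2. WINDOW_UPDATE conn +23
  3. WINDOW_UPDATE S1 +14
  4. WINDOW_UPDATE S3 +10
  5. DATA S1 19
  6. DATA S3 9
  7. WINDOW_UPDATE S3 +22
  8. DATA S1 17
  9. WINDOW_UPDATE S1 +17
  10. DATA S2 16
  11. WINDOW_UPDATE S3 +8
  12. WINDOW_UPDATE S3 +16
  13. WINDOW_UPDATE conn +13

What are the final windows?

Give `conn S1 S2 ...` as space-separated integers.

Answer: 54 45 34 97

Derivation:
Op 1: conn=79 S1=50 S2=50 S3=50 blocked=[]
Op 2: conn=102 S1=50 S2=50 S3=50 blocked=[]
Op 3: conn=102 S1=64 S2=50 S3=50 blocked=[]
Op 4: conn=102 S1=64 S2=50 S3=60 blocked=[]
Op 5: conn=83 S1=45 S2=50 S3=60 blocked=[]
Op 6: conn=74 S1=45 S2=50 S3=51 blocked=[]
Op 7: conn=74 S1=45 S2=50 S3=73 blocked=[]
Op 8: conn=57 S1=28 S2=50 S3=73 blocked=[]
Op 9: conn=57 S1=45 S2=50 S3=73 blocked=[]
Op 10: conn=41 S1=45 S2=34 S3=73 blocked=[]
Op 11: conn=41 S1=45 S2=34 S3=81 blocked=[]
Op 12: conn=41 S1=45 S2=34 S3=97 blocked=[]
Op 13: conn=54 S1=45 S2=34 S3=97 blocked=[]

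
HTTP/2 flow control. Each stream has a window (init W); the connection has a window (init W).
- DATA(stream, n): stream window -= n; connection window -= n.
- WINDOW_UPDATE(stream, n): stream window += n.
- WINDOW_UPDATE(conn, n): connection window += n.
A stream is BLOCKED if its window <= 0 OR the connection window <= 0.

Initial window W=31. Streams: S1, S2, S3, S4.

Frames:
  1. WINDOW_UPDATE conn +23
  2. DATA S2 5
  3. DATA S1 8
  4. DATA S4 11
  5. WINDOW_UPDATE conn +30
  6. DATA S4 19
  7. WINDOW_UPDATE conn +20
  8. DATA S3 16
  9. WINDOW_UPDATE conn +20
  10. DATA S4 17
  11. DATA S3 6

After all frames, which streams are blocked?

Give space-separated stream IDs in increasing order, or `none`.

Op 1: conn=54 S1=31 S2=31 S3=31 S4=31 blocked=[]
Op 2: conn=49 S1=31 S2=26 S3=31 S4=31 blocked=[]
Op 3: conn=41 S1=23 S2=26 S3=31 S4=31 blocked=[]
Op 4: conn=30 S1=23 S2=26 S3=31 S4=20 blocked=[]
Op 5: conn=60 S1=23 S2=26 S3=31 S4=20 blocked=[]
Op 6: conn=41 S1=23 S2=26 S3=31 S4=1 blocked=[]
Op 7: conn=61 S1=23 S2=26 S3=31 S4=1 blocked=[]
Op 8: conn=45 S1=23 S2=26 S3=15 S4=1 blocked=[]
Op 9: conn=65 S1=23 S2=26 S3=15 S4=1 blocked=[]
Op 10: conn=48 S1=23 S2=26 S3=15 S4=-16 blocked=[4]
Op 11: conn=42 S1=23 S2=26 S3=9 S4=-16 blocked=[4]

Answer: S4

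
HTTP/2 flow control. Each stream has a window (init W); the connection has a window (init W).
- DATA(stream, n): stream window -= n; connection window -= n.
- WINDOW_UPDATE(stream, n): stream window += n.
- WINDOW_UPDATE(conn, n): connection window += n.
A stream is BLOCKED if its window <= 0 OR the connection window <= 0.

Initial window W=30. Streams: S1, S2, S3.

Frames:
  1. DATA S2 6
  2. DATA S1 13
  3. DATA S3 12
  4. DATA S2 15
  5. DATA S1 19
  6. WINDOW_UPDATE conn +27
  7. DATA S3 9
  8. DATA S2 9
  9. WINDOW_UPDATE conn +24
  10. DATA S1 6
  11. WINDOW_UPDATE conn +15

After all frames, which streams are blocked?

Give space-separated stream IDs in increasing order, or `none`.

Op 1: conn=24 S1=30 S2=24 S3=30 blocked=[]
Op 2: conn=11 S1=17 S2=24 S3=30 blocked=[]
Op 3: conn=-1 S1=17 S2=24 S3=18 blocked=[1, 2, 3]
Op 4: conn=-16 S1=17 S2=9 S3=18 blocked=[1, 2, 3]
Op 5: conn=-35 S1=-2 S2=9 S3=18 blocked=[1, 2, 3]
Op 6: conn=-8 S1=-2 S2=9 S3=18 blocked=[1, 2, 3]
Op 7: conn=-17 S1=-2 S2=9 S3=9 blocked=[1, 2, 3]
Op 8: conn=-26 S1=-2 S2=0 S3=9 blocked=[1, 2, 3]
Op 9: conn=-2 S1=-2 S2=0 S3=9 blocked=[1, 2, 3]
Op 10: conn=-8 S1=-8 S2=0 S3=9 blocked=[1, 2, 3]
Op 11: conn=7 S1=-8 S2=0 S3=9 blocked=[1, 2]

Answer: S1 S2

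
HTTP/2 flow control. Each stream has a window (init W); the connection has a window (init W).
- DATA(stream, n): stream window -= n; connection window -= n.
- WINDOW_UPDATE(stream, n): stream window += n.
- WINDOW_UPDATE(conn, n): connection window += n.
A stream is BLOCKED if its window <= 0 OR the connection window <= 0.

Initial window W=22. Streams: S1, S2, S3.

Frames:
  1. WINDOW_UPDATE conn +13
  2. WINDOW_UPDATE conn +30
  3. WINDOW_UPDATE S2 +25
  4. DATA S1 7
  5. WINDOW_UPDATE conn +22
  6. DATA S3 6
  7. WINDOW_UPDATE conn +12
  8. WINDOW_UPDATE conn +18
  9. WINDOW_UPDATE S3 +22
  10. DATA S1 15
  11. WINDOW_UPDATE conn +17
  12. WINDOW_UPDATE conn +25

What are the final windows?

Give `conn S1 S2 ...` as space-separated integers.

Answer: 131 0 47 38

Derivation:
Op 1: conn=35 S1=22 S2=22 S3=22 blocked=[]
Op 2: conn=65 S1=22 S2=22 S3=22 blocked=[]
Op 3: conn=65 S1=22 S2=47 S3=22 blocked=[]
Op 4: conn=58 S1=15 S2=47 S3=22 blocked=[]
Op 5: conn=80 S1=15 S2=47 S3=22 blocked=[]
Op 6: conn=74 S1=15 S2=47 S3=16 blocked=[]
Op 7: conn=86 S1=15 S2=47 S3=16 blocked=[]
Op 8: conn=104 S1=15 S2=47 S3=16 blocked=[]
Op 9: conn=104 S1=15 S2=47 S3=38 blocked=[]
Op 10: conn=89 S1=0 S2=47 S3=38 blocked=[1]
Op 11: conn=106 S1=0 S2=47 S3=38 blocked=[1]
Op 12: conn=131 S1=0 S2=47 S3=38 blocked=[1]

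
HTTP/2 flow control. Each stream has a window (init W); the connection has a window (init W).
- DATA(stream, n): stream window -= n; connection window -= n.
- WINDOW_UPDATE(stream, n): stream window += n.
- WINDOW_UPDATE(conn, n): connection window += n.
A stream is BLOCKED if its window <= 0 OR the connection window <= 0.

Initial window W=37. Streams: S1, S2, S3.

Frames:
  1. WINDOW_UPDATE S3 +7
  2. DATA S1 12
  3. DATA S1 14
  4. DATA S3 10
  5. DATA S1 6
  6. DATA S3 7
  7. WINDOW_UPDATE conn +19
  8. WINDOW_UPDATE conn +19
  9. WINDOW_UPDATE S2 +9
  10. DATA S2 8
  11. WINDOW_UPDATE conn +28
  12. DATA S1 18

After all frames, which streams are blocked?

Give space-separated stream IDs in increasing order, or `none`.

Answer: S1

Derivation:
Op 1: conn=37 S1=37 S2=37 S3=44 blocked=[]
Op 2: conn=25 S1=25 S2=37 S3=44 blocked=[]
Op 3: conn=11 S1=11 S2=37 S3=44 blocked=[]
Op 4: conn=1 S1=11 S2=37 S3=34 blocked=[]
Op 5: conn=-5 S1=5 S2=37 S3=34 blocked=[1, 2, 3]
Op 6: conn=-12 S1=5 S2=37 S3=27 blocked=[1, 2, 3]
Op 7: conn=7 S1=5 S2=37 S3=27 blocked=[]
Op 8: conn=26 S1=5 S2=37 S3=27 blocked=[]
Op 9: conn=26 S1=5 S2=46 S3=27 blocked=[]
Op 10: conn=18 S1=5 S2=38 S3=27 blocked=[]
Op 11: conn=46 S1=5 S2=38 S3=27 blocked=[]
Op 12: conn=28 S1=-13 S2=38 S3=27 blocked=[1]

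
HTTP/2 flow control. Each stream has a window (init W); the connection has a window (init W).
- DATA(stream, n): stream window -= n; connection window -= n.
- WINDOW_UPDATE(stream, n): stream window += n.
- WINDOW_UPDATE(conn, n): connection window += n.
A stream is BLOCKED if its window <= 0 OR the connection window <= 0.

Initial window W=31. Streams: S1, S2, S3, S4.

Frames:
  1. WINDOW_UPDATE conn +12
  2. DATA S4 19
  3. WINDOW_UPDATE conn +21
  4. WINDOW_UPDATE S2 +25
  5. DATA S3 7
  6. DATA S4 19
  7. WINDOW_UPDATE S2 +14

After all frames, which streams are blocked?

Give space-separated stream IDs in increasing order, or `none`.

Answer: S4

Derivation:
Op 1: conn=43 S1=31 S2=31 S3=31 S4=31 blocked=[]
Op 2: conn=24 S1=31 S2=31 S3=31 S4=12 blocked=[]
Op 3: conn=45 S1=31 S2=31 S3=31 S4=12 blocked=[]
Op 4: conn=45 S1=31 S2=56 S3=31 S4=12 blocked=[]
Op 5: conn=38 S1=31 S2=56 S3=24 S4=12 blocked=[]
Op 6: conn=19 S1=31 S2=56 S3=24 S4=-7 blocked=[4]
Op 7: conn=19 S1=31 S2=70 S3=24 S4=-7 blocked=[4]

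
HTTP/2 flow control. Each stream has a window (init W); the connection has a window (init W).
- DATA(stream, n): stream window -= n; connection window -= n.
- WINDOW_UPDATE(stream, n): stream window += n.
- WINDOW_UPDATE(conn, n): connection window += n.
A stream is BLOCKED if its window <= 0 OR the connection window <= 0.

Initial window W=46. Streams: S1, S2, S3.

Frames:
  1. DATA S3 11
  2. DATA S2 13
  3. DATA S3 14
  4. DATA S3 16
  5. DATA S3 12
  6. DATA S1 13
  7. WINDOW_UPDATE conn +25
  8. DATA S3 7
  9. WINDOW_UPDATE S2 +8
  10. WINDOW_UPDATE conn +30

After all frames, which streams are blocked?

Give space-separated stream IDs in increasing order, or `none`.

Answer: S3

Derivation:
Op 1: conn=35 S1=46 S2=46 S3=35 blocked=[]
Op 2: conn=22 S1=46 S2=33 S3=35 blocked=[]
Op 3: conn=8 S1=46 S2=33 S3=21 blocked=[]
Op 4: conn=-8 S1=46 S2=33 S3=5 blocked=[1, 2, 3]
Op 5: conn=-20 S1=46 S2=33 S3=-7 blocked=[1, 2, 3]
Op 6: conn=-33 S1=33 S2=33 S3=-7 blocked=[1, 2, 3]
Op 7: conn=-8 S1=33 S2=33 S3=-7 blocked=[1, 2, 3]
Op 8: conn=-15 S1=33 S2=33 S3=-14 blocked=[1, 2, 3]
Op 9: conn=-15 S1=33 S2=41 S3=-14 blocked=[1, 2, 3]
Op 10: conn=15 S1=33 S2=41 S3=-14 blocked=[3]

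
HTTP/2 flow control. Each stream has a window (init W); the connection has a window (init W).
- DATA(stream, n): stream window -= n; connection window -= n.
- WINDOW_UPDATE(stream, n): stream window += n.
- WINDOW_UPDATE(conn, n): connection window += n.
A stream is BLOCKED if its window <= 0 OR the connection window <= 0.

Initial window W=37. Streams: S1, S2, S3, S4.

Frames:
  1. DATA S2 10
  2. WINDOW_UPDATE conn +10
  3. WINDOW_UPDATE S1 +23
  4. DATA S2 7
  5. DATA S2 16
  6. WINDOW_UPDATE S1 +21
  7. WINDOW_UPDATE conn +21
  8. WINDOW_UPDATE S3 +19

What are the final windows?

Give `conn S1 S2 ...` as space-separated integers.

Op 1: conn=27 S1=37 S2=27 S3=37 S4=37 blocked=[]
Op 2: conn=37 S1=37 S2=27 S3=37 S4=37 blocked=[]
Op 3: conn=37 S1=60 S2=27 S3=37 S4=37 blocked=[]
Op 4: conn=30 S1=60 S2=20 S3=37 S4=37 blocked=[]
Op 5: conn=14 S1=60 S2=4 S3=37 S4=37 blocked=[]
Op 6: conn=14 S1=81 S2=4 S3=37 S4=37 blocked=[]
Op 7: conn=35 S1=81 S2=4 S3=37 S4=37 blocked=[]
Op 8: conn=35 S1=81 S2=4 S3=56 S4=37 blocked=[]

Answer: 35 81 4 56 37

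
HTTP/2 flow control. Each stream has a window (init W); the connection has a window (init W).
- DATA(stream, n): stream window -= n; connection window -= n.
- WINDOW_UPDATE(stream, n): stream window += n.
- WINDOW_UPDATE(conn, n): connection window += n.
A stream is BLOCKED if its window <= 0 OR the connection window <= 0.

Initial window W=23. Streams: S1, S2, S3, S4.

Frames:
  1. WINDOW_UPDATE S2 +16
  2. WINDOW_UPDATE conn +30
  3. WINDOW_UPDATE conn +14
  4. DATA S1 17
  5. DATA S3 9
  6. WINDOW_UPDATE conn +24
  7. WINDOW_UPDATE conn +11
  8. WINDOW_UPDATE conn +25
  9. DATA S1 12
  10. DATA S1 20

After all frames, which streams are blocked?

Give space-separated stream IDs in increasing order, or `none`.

Answer: S1

Derivation:
Op 1: conn=23 S1=23 S2=39 S3=23 S4=23 blocked=[]
Op 2: conn=53 S1=23 S2=39 S3=23 S4=23 blocked=[]
Op 3: conn=67 S1=23 S2=39 S3=23 S4=23 blocked=[]
Op 4: conn=50 S1=6 S2=39 S3=23 S4=23 blocked=[]
Op 5: conn=41 S1=6 S2=39 S3=14 S4=23 blocked=[]
Op 6: conn=65 S1=6 S2=39 S3=14 S4=23 blocked=[]
Op 7: conn=76 S1=6 S2=39 S3=14 S4=23 blocked=[]
Op 8: conn=101 S1=6 S2=39 S3=14 S4=23 blocked=[]
Op 9: conn=89 S1=-6 S2=39 S3=14 S4=23 blocked=[1]
Op 10: conn=69 S1=-26 S2=39 S3=14 S4=23 blocked=[1]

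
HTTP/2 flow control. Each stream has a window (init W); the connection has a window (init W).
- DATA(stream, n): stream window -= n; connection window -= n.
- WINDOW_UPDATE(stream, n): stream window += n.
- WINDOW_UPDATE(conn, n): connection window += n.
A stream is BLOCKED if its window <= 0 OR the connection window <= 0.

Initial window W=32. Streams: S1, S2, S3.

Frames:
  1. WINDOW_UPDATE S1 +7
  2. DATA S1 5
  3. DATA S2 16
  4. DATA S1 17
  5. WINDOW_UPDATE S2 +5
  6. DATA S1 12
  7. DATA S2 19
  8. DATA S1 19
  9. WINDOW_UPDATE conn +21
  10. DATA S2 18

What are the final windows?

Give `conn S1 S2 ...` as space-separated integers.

Answer: -53 -14 -16 32

Derivation:
Op 1: conn=32 S1=39 S2=32 S3=32 blocked=[]
Op 2: conn=27 S1=34 S2=32 S3=32 blocked=[]
Op 3: conn=11 S1=34 S2=16 S3=32 blocked=[]
Op 4: conn=-6 S1=17 S2=16 S3=32 blocked=[1, 2, 3]
Op 5: conn=-6 S1=17 S2=21 S3=32 blocked=[1, 2, 3]
Op 6: conn=-18 S1=5 S2=21 S3=32 blocked=[1, 2, 3]
Op 7: conn=-37 S1=5 S2=2 S3=32 blocked=[1, 2, 3]
Op 8: conn=-56 S1=-14 S2=2 S3=32 blocked=[1, 2, 3]
Op 9: conn=-35 S1=-14 S2=2 S3=32 blocked=[1, 2, 3]
Op 10: conn=-53 S1=-14 S2=-16 S3=32 blocked=[1, 2, 3]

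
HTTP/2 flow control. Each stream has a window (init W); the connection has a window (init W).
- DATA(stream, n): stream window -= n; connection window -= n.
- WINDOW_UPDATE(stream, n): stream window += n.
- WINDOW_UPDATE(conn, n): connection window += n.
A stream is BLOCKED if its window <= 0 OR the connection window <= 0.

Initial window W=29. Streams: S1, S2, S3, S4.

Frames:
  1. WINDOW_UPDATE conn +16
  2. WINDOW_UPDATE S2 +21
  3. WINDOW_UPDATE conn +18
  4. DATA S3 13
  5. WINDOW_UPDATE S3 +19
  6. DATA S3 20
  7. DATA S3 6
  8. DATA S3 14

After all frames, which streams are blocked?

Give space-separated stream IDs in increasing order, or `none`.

Answer: S3

Derivation:
Op 1: conn=45 S1=29 S2=29 S3=29 S4=29 blocked=[]
Op 2: conn=45 S1=29 S2=50 S3=29 S4=29 blocked=[]
Op 3: conn=63 S1=29 S2=50 S3=29 S4=29 blocked=[]
Op 4: conn=50 S1=29 S2=50 S3=16 S4=29 blocked=[]
Op 5: conn=50 S1=29 S2=50 S3=35 S4=29 blocked=[]
Op 6: conn=30 S1=29 S2=50 S3=15 S4=29 blocked=[]
Op 7: conn=24 S1=29 S2=50 S3=9 S4=29 blocked=[]
Op 8: conn=10 S1=29 S2=50 S3=-5 S4=29 blocked=[3]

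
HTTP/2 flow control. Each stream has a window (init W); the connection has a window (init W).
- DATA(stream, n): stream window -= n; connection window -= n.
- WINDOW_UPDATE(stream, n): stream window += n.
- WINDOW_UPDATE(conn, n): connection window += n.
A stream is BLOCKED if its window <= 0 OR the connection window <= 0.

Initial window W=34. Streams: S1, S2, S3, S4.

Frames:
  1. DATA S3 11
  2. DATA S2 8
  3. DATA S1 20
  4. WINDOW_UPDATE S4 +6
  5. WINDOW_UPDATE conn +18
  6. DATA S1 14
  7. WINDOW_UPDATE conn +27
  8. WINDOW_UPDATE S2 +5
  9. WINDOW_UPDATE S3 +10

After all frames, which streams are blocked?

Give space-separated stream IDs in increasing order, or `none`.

Answer: S1

Derivation:
Op 1: conn=23 S1=34 S2=34 S3=23 S4=34 blocked=[]
Op 2: conn=15 S1=34 S2=26 S3=23 S4=34 blocked=[]
Op 3: conn=-5 S1=14 S2=26 S3=23 S4=34 blocked=[1, 2, 3, 4]
Op 4: conn=-5 S1=14 S2=26 S3=23 S4=40 blocked=[1, 2, 3, 4]
Op 5: conn=13 S1=14 S2=26 S3=23 S4=40 blocked=[]
Op 6: conn=-1 S1=0 S2=26 S3=23 S4=40 blocked=[1, 2, 3, 4]
Op 7: conn=26 S1=0 S2=26 S3=23 S4=40 blocked=[1]
Op 8: conn=26 S1=0 S2=31 S3=23 S4=40 blocked=[1]
Op 9: conn=26 S1=0 S2=31 S3=33 S4=40 blocked=[1]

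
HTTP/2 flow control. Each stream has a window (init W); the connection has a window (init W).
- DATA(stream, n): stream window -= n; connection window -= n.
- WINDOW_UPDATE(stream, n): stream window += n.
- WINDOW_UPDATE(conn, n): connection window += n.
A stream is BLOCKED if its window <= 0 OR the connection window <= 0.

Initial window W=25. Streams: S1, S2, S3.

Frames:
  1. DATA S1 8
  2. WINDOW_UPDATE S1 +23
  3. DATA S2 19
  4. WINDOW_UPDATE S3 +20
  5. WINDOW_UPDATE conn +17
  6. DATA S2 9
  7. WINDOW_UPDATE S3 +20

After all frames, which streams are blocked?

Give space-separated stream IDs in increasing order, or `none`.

Op 1: conn=17 S1=17 S2=25 S3=25 blocked=[]
Op 2: conn=17 S1=40 S2=25 S3=25 blocked=[]
Op 3: conn=-2 S1=40 S2=6 S3=25 blocked=[1, 2, 3]
Op 4: conn=-2 S1=40 S2=6 S3=45 blocked=[1, 2, 3]
Op 5: conn=15 S1=40 S2=6 S3=45 blocked=[]
Op 6: conn=6 S1=40 S2=-3 S3=45 blocked=[2]
Op 7: conn=6 S1=40 S2=-3 S3=65 blocked=[2]

Answer: S2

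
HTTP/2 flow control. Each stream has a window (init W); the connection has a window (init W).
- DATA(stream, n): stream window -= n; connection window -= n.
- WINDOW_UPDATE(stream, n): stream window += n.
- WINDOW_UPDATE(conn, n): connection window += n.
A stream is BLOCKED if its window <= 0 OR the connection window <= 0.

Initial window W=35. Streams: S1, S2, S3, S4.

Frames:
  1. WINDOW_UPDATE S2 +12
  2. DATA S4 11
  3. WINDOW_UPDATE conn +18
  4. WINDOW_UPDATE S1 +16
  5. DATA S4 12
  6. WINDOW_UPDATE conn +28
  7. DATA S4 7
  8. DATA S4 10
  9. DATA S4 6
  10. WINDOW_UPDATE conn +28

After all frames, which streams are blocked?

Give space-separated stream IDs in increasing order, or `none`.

Answer: S4

Derivation:
Op 1: conn=35 S1=35 S2=47 S3=35 S4=35 blocked=[]
Op 2: conn=24 S1=35 S2=47 S3=35 S4=24 blocked=[]
Op 3: conn=42 S1=35 S2=47 S3=35 S4=24 blocked=[]
Op 4: conn=42 S1=51 S2=47 S3=35 S4=24 blocked=[]
Op 5: conn=30 S1=51 S2=47 S3=35 S4=12 blocked=[]
Op 6: conn=58 S1=51 S2=47 S3=35 S4=12 blocked=[]
Op 7: conn=51 S1=51 S2=47 S3=35 S4=5 blocked=[]
Op 8: conn=41 S1=51 S2=47 S3=35 S4=-5 blocked=[4]
Op 9: conn=35 S1=51 S2=47 S3=35 S4=-11 blocked=[4]
Op 10: conn=63 S1=51 S2=47 S3=35 S4=-11 blocked=[4]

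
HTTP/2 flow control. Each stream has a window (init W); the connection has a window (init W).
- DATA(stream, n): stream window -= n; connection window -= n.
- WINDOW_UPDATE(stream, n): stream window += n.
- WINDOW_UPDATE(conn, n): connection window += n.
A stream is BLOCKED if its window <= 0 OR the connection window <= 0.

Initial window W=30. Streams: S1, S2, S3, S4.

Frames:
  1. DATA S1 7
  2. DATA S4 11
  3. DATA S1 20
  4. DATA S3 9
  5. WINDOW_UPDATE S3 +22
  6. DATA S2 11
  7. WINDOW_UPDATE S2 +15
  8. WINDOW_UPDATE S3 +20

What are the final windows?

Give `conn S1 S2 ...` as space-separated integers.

Answer: -28 3 34 63 19

Derivation:
Op 1: conn=23 S1=23 S2=30 S3=30 S4=30 blocked=[]
Op 2: conn=12 S1=23 S2=30 S3=30 S4=19 blocked=[]
Op 3: conn=-8 S1=3 S2=30 S3=30 S4=19 blocked=[1, 2, 3, 4]
Op 4: conn=-17 S1=3 S2=30 S3=21 S4=19 blocked=[1, 2, 3, 4]
Op 5: conn=-17 S1=3 S2=30 S3=43 S4=19 blocked=[1, 2, 3, 4]
Op 6: conn=-28 S1=3 S2=19 S3=43 S4=19 blocked=[1, 2, 3, 4]
Op 7: conn=-28 S1=3 S2=34 S3=43 S4=19 blocked=[1, 2, 3, 4]
Op 8: conn=-28 S1=3 S2=34 S3=63 S4=19 blocked=[1, 2, 3, 4]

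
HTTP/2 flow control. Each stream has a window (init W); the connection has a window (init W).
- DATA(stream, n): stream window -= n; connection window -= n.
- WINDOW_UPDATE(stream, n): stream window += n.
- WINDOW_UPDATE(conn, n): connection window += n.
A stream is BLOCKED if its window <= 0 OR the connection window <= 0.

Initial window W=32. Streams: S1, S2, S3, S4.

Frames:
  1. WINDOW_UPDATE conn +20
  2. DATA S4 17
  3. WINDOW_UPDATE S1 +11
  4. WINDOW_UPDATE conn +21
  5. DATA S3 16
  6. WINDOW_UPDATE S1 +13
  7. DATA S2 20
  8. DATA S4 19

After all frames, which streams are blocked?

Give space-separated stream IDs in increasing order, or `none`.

Op 1: conn=52 S1=32 S2=32 S3=32 S4=32 blocked=[]
Op 2: conn=35 S1=32 S2=32 S3=32 S4=15 blocked=[]
Op 3: conn=35 S1=43 S2=32 S3=32 S4=15 blocked=[]
Op 4: conn=56 S1=43 S2=32 S3=32 S4=15 blocked=[]
Op 5: conn=40 S1=43 S2=32 S3=16 S4=15 blocked=[]
Op 6: conn=40 S1=56 S2=32 S3=16 S4=15 blocked=[]
Op 7: conn=20 S1=56 S2=12 S3=16 S4=15 blocked=[]
Op 8: conn=1 S1=56 S2=12 S3=16 S4=-4 blocked=[4]

Answer: S4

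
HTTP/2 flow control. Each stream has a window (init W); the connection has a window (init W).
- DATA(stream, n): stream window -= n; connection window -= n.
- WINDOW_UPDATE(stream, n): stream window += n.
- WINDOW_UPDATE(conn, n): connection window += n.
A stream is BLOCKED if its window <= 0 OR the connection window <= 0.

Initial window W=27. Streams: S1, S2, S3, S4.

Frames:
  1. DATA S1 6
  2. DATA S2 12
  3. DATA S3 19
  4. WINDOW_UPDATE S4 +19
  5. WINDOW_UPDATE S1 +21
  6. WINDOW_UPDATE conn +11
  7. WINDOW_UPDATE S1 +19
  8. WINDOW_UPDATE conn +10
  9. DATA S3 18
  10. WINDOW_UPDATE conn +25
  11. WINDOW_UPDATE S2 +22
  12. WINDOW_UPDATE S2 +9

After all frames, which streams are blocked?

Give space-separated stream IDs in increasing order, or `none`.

Op 1: conn=21 S1=21 S2=27 S3=27 S4=27 blocked=[]
Op 2: conn=9 S1=21 S2=15 S3=27 S4=27 blocked=[]
Op 3: conn=-10 S1=21 S2=15 S3=8 S4=27 blocked=[1, 2, 3, 4]
Op 4: conn=-10 S1=21 S2=15 S3=8 S4=46 blocked=[1, 2, 3, 4]
Op 5: conn=-10 S1=42 S2=15 S3=8 S4=46 blocked=[1, 2, 3, 4]
Op 6: conn=1 S1=42 S2=15 S3=8 S4=46 blocked=[]
Op 7: conn=1 S1=61 S2=15 S3=8 S4=46 blocked=[]
Op 8: conn=11 S1=61 S2=15 S3=8 S4=46 blocked=[]
Op 9: conn=-7 S1=61 S2=15 S3=-10 S4=46 blocked=[1, 2, 3, 4]
Op 10: conn=18 S1=61 S2=15 S3=-10 S4=46 blocked=[3]
Op 11: conn=18 S1=61 S2=37 S3=-10 S4=46 blocked=[3]
Op 12: conn=18 S1=61 S2=46 S3=-10 S4=46 blocked=[3]

Answer: S3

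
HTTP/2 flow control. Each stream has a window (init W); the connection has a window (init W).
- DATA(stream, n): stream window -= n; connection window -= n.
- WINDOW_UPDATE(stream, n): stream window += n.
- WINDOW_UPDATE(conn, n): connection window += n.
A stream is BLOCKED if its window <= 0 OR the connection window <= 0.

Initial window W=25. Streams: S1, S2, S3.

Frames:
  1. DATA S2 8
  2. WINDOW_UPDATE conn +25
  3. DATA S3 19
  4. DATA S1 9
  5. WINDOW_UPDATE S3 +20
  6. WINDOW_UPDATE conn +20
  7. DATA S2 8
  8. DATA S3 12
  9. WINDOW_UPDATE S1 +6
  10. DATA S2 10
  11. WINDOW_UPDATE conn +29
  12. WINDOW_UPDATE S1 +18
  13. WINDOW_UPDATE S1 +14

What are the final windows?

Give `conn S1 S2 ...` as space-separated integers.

Op 1: conn=17 S1=25 S2=17 S3=25 blocked=[]
Op 2: conn=42 S1=25 S2=17 S3=25 blocked=[]
Op 3: conn=23 S1=25 S2=17 S3=6 blocked=[]
Op 4: conn=14 S1=16 S2=17 S3=6 blocked=[]
Op 5: conn=14 S1=16 S2=17 S3=26 blocked=[]
Op 6: conn=34 S1=16 S2=17 S3=26 blocked=[]
Op 7: conn=26 S1=16 S2=9 S3=26 blocked=[]
Op 8: conn=14 S1=16 S2=9 S3=14 blocked=[]
Op 9: conn=14 S1=22 S2=9 S3=14 blocked=[]
Op 10: conn=4 S1=22 S2=-1 S3=14 blocked=[2]
Op 11: conn=33 S1=22 S2=-1 S3=14 blocked=[2]
Op 12: conn=33 S1=40 S2=-1 S3=14 blocked=[2]
Op 13: conn=33 S1=54 S2=-1 S3=14 blocked=[2]

Answer: 33 54 -1 14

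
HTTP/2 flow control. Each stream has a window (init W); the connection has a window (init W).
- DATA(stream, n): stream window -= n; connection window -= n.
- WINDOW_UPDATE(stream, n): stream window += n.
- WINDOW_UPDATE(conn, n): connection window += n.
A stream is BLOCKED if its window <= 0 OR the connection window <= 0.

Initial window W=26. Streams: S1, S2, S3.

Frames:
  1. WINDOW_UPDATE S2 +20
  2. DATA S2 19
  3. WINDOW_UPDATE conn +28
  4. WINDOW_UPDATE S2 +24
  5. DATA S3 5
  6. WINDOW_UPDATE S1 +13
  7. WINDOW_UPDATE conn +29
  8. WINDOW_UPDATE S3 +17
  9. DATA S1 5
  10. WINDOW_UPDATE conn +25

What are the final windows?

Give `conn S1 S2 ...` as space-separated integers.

Op 1: conn=26 S1=26 S2=46 S3=26 blocked=[]
Op 2: conn=7 S1=26 S2=27 S3=26 blocked=[]
Op 3: conn=35 S1=26 S2=27 S3=26 blocked=[]
Op 4: conn=35 S1=26 S2=51 S3=26 blocked=[]
Op 5: conn=30 S1=26 S2=51 S3=21 blocked=[]
Op 6: conn=30 S1=39 S2=51 S3=21 blocked=[]
Op 7: conn=59 S1=39 S2=51 S3=21 blocked=[]
Op 8: conn=59 S1=39 S2=51 S3=38 blocked=[]
Op 9: conn=54 S1=34 S2=51 S3=38 blocked=[]
Op 10: conn=79 S1=34 S2=51 S3=38 blocked=[]

Answer: 79 34 51 38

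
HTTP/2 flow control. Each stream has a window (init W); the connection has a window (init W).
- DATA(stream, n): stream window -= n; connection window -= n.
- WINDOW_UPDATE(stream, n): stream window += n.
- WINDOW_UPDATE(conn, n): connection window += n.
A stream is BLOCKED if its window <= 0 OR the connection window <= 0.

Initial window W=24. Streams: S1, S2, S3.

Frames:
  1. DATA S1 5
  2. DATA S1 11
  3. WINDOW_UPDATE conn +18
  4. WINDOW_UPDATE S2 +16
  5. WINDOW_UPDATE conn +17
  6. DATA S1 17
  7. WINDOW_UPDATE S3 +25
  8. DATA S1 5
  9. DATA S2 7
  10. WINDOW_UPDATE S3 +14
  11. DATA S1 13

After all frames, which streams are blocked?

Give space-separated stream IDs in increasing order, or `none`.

Answer: S1

Derivation:
Op 1: conn=19 S1=19 S2=24 S3=24 blocked=[]
Op 2: conn=8 S1=8 S2=24 S3=24 blocked=[]
Op 3: conn=26 S1=8 S2=24 S3=24 blocked=[]
Op 4: conn=26 S1=8 S2=40 S3=24 blocked=[]
Op 5: conn=43 S1=8 S2=40 S3=24 blocked=[]
Op 6: conn=26 S1=-9 S2=40 S3=24 blocked=[1]
Op 7: conn=26 S1=-9 S2=40 S3=49 blocked=[1]
Op 8: conn=21 S1=-14 S2=40 S3=49 blocked=[1]
Op 9: conn=14 S1=-14 S2=33 S3=49 blocked=[1]
Op 10: conn=14 S1=-14 S2=33 S3=63 blocked=[1]
Op 11: conn=1 S1=-27 S2=33 S3=63 blocked=[1]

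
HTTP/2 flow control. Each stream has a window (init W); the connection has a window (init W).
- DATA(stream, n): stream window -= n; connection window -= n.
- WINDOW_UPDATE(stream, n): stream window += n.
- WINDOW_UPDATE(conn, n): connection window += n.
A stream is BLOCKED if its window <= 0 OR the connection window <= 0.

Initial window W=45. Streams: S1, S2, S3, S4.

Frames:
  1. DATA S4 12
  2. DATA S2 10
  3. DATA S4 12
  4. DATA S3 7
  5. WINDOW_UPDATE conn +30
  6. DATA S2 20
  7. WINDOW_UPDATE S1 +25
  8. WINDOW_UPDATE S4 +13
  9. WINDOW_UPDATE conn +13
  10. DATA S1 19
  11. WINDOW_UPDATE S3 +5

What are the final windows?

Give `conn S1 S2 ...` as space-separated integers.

Answer: 8 51 15 43 34

Derivation:
Op 1: conn=33 S1=45 S2=45 S3=45 S4=33 blocked=[]
Op 2: conn=23 S1=45 S2=35 S3=45 S4=33 blocked=[]
Op 3: conn=11 S1=45 S2=35 S3=45 S4=21 blocked=[]
Op 4: conn=4 S1=45 S2=35 S3=38 S4=21 blocked=[]
Op 5: conn=34 S1=45 S2=35 S3=38 S4=21 blocked=[]
Op 6: conn=14 S1=45 S2=15 S3=38 S4=21 blocked=[]
Op 7: conn=14 S1=70 S2=15 S3=38 S4=21 blocked=[]
Op 8: conn=14 S1=70 S2=15 S3=38 S4=34 blocked=[]
Op 9: conn=27 S1=70 S2=15 S3=38 S4=34 blocked=[]
Op 10: conn=8 S1=51 S2=15 S3=38 S4=34 blocked=[]
Op 11: conn=8 S1=51 S2=15 S3=43 S4=34 blocked=[]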